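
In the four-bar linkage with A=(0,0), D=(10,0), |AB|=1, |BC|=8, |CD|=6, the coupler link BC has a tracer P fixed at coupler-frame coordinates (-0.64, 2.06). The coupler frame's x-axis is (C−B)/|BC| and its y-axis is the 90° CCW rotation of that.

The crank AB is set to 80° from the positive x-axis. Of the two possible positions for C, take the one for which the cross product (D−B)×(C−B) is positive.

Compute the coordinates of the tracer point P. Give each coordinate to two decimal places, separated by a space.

-1.45 2.40

A=(0,0), D=(10.00,0)
B = A + 1.00·(cos80°, sin80°) = (0.1736, 0.9848)
|BD| = 9.8756
circle(B,8.00) ∩ circle(D,6.00): a=6.3554, h=4.8589
  candidates: C₊=(6.9819,5.1857) cross=47.984; C₋=(6.0129,-4.4836) cross=-47.984
  mode + wants cross > 0 → take C=(6.9819,5.1857) (cross=47.984)
ex = (C−B)/|BC| = (0.8510,0.5251); ey = (-0.5251,0.8510)
P = B + -0.64·ex + 2.06·ey = (-1.4527,2.4019)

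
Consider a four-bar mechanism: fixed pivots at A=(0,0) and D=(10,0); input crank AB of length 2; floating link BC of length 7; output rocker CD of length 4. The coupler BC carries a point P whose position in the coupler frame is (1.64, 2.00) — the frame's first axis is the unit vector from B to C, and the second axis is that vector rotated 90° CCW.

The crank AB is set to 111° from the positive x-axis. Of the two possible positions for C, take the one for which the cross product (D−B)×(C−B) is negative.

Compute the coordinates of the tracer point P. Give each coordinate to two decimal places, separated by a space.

A=(0,0), D=(10.00,0)
B = A + 2.00·(cos111°, sin111°) = (-0.7167, 1.8672)
|BD| = 10.8782
circle(B,7.00) ∩ circle(D,4.00): a=6.9559, h=0.7846
  candidates: C₊=(6.2706,1.4462) cross=8.535; C₋=(6.0012,-0.0998) cross=-8.535
  mode - wants cross < 0 → take C=(6.0012,-0.0998) (cross=-8.535)
ex = (C−B)/|BC| = (0.9597,-0.2810); ey = (0.2810,0.9597)
P = B + 1.64·ex + 2.00·ey = (1.4192,3.3258)

1.42 3.33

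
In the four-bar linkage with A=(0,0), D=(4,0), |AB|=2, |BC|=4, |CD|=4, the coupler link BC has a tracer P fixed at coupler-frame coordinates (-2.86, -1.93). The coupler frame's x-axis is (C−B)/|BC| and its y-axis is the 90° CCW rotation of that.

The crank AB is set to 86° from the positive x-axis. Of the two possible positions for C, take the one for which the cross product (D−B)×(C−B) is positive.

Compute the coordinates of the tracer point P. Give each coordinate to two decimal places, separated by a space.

A=(0,0), D=(4.00,0)
B = A + 2.00·(cos86°, sin86°) = (0.1395, 1.9951)
|BD| = 4.3456
circle(B,4.00) ∩ circle(D,4.00): a=2.1728, h=3.3584
  candidates: C₊=(3.6117,3.9811) cross=14.594; C₋=(0.5278,-1.9860) cross=-14.594
  mode + wants cross > 0 → take C=(3.6117,3.9811) (cross=14.594)
ex = (C−B)/|BC| = (0.8680,0.4965); ey = (-0.4965,0.8680)
P = B + -2.86·ex + -1.93·ey = (-1.3848,-1.1002)

-1.38 -1.10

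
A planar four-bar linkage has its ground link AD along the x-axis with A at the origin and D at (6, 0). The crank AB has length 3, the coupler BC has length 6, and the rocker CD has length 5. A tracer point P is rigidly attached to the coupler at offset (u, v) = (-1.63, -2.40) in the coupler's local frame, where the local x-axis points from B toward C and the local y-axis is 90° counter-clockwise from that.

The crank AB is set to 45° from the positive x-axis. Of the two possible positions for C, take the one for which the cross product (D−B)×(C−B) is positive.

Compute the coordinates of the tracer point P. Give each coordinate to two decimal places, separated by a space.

A=(0,0), D=(6.00,0)
B = A + 3.00·(cos45°, sin45°) = (2.1213, 2.1213)
|BD| = 4.4209
circle(B,6.00) ∩ circle(D,5.00): a=3.4545, h=4.9057
  candidates: C₊=(7.5061,4.7678) cross=21.688; C₋=(2.7982,-3.8404) cross=-21.688
  mode + wants cross > 0 → take C=(7.5061,4.7678) (cross=21.688)
ex = (C−B)/|BC| = (0.8975,0.4411); ey = (-0.4411,0.8975)
P = B + -1.63·ex + -2.40·ey = (1.7170,-0.7516)

1.72 -0.75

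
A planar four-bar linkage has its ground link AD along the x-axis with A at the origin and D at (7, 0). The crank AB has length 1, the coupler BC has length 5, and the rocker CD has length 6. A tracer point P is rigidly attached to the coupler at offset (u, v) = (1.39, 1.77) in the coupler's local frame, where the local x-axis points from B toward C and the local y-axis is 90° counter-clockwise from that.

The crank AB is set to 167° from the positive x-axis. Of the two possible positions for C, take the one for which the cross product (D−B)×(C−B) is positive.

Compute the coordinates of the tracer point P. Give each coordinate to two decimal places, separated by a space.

A=(0,0), D=(7.00,0)
B = A + 1.00·(cos167°, sin167°) = (-0.9744, 0.2250)
|BD| = 7.9775
circle(B,5.00) ∩ circle(D,6.00): a=3.2993, h=3.7569
  candidates: C₊=(2.4296,3.8873) cross=29.971; C₋=(2.2177,-3.6235) cross=-29.971
  mode + wants cross > 0 → take C=(2.4296,3.8873) (cross=29.971)
ex = (C−B)/|BC| = (0.6808,0.7325); ey = (-0.7325,0.6808)
P = B + 1.39·ex + 1.77·ey = (-1.3246,2.4481)

-1.32 2.45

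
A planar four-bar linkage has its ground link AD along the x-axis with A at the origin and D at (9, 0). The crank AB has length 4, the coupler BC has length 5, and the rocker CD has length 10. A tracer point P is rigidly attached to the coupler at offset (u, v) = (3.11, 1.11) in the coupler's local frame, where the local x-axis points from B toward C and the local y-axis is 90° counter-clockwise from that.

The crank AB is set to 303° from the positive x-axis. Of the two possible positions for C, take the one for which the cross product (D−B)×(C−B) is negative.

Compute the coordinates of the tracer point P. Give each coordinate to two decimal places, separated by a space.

3.96 -6.13

A=(0,0), D=(9.00,0)
B = A + 4.00·(cos303°, sin303°) = (2.1786, -3.3547)
|BD| = 7.6017
circle(B,5.00) ∩ circle(D,10.00): a=-1.1322, h=4.8701
  candidates: C₊=(-0.9867,0.5159) cross=37.021; C₋=(3.3117,-8.2246) cross=-37.021
  mode - wants cross < 0 → take C=(3.3117,-8.2246) (cross=-37.021)
ex = (C−B)/|BC| = (0.2266,-0.9740); ey = (0.9740,0.2266)
P = B + 3.11·ex + 1.11·ey = (3.9645,-6.1322)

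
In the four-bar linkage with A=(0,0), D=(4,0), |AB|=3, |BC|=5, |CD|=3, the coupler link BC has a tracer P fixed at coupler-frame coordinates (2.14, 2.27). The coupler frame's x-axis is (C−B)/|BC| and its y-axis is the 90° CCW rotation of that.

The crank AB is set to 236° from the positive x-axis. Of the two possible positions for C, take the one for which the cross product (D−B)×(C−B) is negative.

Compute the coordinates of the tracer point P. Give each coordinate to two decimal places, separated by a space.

0.65 -0.41

A=(0,0), D=(4.00,0)
B = A + 3.00·(cos236°, sin236°) = (-1.6776, -2.4871)
|BD| = 6.1984
circle(B,5.00) ∩ circle(D,3.00): a=4.3899, h=2.3935
  candidates: C₊=(1.3830,1.4667) cross=14.836; C₋=(3.3038,-2.9181) cross=-14.836
  mode - wants cross < 0 → take C=(3.3038,-2.9181) (cross=-14.836)
ex = (C−B)/|BC| = (0.9963,-0.0862); ey = (0.0862,0.9963)
P = B + 2.14·ex + 2.27·ey = (0.6501,-0.4100)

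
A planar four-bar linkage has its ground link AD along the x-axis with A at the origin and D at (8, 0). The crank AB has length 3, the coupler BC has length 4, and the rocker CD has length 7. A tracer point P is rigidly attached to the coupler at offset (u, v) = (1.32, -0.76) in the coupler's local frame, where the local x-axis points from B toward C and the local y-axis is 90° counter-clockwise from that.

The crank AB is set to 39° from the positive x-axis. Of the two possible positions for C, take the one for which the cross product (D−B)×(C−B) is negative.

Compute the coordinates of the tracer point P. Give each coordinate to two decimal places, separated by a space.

1.25 0.81

A=(0,0), D=(8.00,0)
B = A + 3.00·(cos39°, sin39°) = (2.3314, 1.8880)
|BD| = 5.9747
circle(B,4.00) ∩ circle(D,7.00): a=0.2257, h=3.9936
  candidates: C₊=(3.8075,5.6056) cross=23.861; C₋=(1.2836,-1.9724) cross=-23.861
  mode - wants cross < 0 → take C=(1.2836,-1.9724) (cross=-23.861)
ex = (C−B)/|BC| = (-0.2620,-0.9651); ey = (0.9651,-0.2620)
P = B + 1.32·ex + -0.76·ey = (1.2522,0.8131)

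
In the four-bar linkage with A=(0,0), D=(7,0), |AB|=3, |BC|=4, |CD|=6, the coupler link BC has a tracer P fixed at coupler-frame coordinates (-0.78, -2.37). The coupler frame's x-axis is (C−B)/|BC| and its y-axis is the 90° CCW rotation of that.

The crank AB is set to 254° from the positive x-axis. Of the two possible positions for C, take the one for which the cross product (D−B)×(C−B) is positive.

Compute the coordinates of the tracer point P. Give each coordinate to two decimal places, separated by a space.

A=(0,0), D=(7.00,0)
B = A + 3.00·(cos254°, sin254°) = (-0.8269, -2.8838)
|BD| = 8.3413
circle(B,4.00) ∩ circle(D,6.00): a=2.9718, h=2.6774
  candidates: C₊=(1.0360,0.6559) cross=22.333; C₋=(2.8873,-4.3687) cross=-22.333
  mode + wants cross > 0 → take C=(1.0360,0.6559) (cross=22.333)
ex = (C−B)/|BC| = (0.4657,0.8849); ey = (-0.8849,0.4657)
P = B + -0.78·ex + -2.37·ey = (0.9071,-4.6778)

0.91 -4.68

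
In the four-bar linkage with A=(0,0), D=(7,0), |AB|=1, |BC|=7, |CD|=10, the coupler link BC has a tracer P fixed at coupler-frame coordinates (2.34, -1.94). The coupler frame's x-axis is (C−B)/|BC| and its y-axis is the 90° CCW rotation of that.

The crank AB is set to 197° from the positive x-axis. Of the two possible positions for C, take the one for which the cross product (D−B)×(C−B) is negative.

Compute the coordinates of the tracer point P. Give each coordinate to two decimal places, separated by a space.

-2.53 -2.89

A=(0,0), D=(7.00,0)
B = A + 1.00·(cos197°, sin197°) = (-0.9563, -0.2924)
|BD| = 7.9617
circle(B,7.00) ∩ circle(D,10.00): a=0.7780, h=6.9566
  candidates: C₊=(-0.4343,6.6881) cross=55.386; C₋=(0.0766,-7.2157) cross=-55.386
  mode - wants cross < 0 → take C=(0.0766,-7.2157) (cross=-55.386)
ex = (C−B)/|BC| = (0.1476,-0.9891); ey = (0.9891,0.1476)
P = B + 2.34·ex + -1.94·ey = (-2.5298,-2.8930)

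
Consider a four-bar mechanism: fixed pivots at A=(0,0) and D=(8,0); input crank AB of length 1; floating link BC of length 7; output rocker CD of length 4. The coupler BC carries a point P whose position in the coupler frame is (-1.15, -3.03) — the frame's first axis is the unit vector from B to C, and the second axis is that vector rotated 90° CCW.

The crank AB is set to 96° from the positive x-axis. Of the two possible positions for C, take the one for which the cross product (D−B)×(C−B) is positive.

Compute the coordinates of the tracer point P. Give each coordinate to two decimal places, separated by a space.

A=(0,0), D=(8.00,0)
B = A + 1.00·(cos96°, sin96°) = (-0.1045, 0.9945)
|BD| = 8.1653
circle(B,7.00) ∩ circle(D,4.00): a=6.1034, h=3.4276
  candidates: C₊=(6.3709,3.6532) cross=27.988; C₋=(5.5360,-3.1510) cross=-27.988
  mode + wants cross > 0 → take C=(6.3709,3.6532) (cross=27.988)
ex = (C−B)/|BC| = (0.9251,0.3798); ey = (-0.3798,0.9251)
P = B + -1.15·ex + -3.03·ey = (-0.0175,-2.2452)

-0.02 -2.25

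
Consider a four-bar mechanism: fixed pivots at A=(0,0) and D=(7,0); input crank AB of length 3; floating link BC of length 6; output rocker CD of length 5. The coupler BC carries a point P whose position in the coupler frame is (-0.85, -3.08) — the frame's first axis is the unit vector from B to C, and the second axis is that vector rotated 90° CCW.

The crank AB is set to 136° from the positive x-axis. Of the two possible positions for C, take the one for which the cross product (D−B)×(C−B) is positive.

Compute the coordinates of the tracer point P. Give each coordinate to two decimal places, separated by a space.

A=(0,0), D=(7.00,0)
B = A + 3.00·(cos136°, sin136°) = (-2.1580, 2.0840)
|BD| = 9.3921
circle(B,6.00) ∩ circle(D,5.00): a=5.2817, h=2.8468
  candidates: C₊=(3.6236,3.6878) cross=26.737; C₋=(2.3603,-1.8637) cross=-26.737
  mode + wants cross > 0 → take C=(3.6236,3.6878) (cross=26.737)
ex = (C−B)/|BC| = (0.9636,0.2673); ey = (-0.2673,0.9636)
P = B + -0.85·ex + -3.08·ey = (-2.1538,-1.1112)

-2.15 -1.11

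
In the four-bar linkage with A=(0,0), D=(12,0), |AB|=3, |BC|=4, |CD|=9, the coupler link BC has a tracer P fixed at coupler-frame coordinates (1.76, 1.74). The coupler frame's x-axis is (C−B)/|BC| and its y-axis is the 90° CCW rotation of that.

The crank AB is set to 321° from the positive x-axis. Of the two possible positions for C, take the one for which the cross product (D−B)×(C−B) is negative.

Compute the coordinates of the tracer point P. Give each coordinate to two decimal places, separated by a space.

4.77 -2.33

A=(0,0), D=(12.00,0)
B = A + 3.00·(cos321°, sin321°) = (2.3314, -1.8880)
|BD| = 9.8512
circle(B,4.00) ∩ circle(D,9.00): a=1.6265, h=3.6544
  candidates: C₊=(3.2274,2.0104) cross=36.000; C₋=(4.6281,-5.1629) cross=-36.000
  mode - wants cross < 0 → take C=(4.6281,-5.1629) (cross=-36.000)
ex = (C−B)/|BC| = (0.5742,-0.8187); ey = (0.8187,0.5742)
P = B + 1.76·ex + 1.74·ey = (4.7666,-2.3299)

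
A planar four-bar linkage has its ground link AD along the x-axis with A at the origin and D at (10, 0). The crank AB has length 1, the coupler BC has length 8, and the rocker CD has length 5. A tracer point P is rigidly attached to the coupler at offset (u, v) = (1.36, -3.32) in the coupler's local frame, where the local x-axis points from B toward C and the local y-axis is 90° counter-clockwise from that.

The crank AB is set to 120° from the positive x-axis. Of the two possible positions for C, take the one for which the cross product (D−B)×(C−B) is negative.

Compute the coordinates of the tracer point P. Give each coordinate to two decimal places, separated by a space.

A=(0,0), D=(10.00,0)
B = A + 1.00·(cos120°, sin120°) = (-0.5000, 0.8660)
|BD| = 10.5357
circle(B,8.00) ∩ circle(D,5.00): a=7.1187, h=3.6502
  candidates: C₊=(6.8946,3.9188) cross=38.458; C₋=(6.2945,-3.3570) cross=-38.458
  mode - wants cross < 0 → take C=(6.2945,-3.3570) (cross=-38.458)
ex = (C−B)/|BC| = (0.8493,-0.5279); ey = (0.5279,0.8493)
P = B + 1.36·ex + -3.32·ey = (-1.0975,-2.6716)

-1.10 -2.67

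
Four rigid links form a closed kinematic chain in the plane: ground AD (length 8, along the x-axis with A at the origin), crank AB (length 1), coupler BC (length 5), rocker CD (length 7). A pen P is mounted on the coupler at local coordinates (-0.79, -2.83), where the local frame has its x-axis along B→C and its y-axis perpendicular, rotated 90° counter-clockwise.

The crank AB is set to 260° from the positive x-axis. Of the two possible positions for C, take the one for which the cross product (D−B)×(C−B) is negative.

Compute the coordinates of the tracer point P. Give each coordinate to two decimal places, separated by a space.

-2.87 -2.15

A=(0,0), D=(8.00,0)
B = A + 1.00·(cos260°, sin260°) = (-0.1736, -0.9848)
|BD| = 8.2328
circle(B,5.00) ∩ circle(D,7.00): a=2.6588, h=4.2345
  candidates: C₊=(1.9595,3.5373) cross=34.861; C₋=(2.9726,-4.8708) cross=-34.861
  mode - wants cross < 0 → take C=(2.9726,-4.8708) (cross=-34.861)
ex = (C−B)/|BC| = (0.6292,-0.7772); ey = (0.7772,0.6292)
P = B + -0.79·ex + -2.83·ey = (-2.8702,-2.1516)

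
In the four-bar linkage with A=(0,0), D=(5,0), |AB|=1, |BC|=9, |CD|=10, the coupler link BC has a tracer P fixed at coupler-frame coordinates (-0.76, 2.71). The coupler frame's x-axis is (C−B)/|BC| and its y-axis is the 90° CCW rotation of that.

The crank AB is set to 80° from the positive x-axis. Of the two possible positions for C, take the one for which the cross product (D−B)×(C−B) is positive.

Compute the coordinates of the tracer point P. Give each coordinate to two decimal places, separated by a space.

-2.64 0.95

A=(0,0), D=(5.00,0)
B = A + 1.00·(cos80°, sin80°) = (0.1736, 0.9848)
|BD| = 4.9258
circle(B,9.00) ∩ circle(D,10.00): a=0.5343, h=8.9841
  candidates: C₊=(2.4933,9.6807) cross=44.254; C₋=(-1.0990,-7.9248) cross=-44.254
  mode + wants cross > 0 → take C=(2.4933,9.6807) (cross=44.254)
ex = (C−B)/|BC| = (0.2577,0.9662); ey = (-0.9662,0.2577)
P = B + -0.76·ex + 2.71·ey = (-2.6407,0.9490)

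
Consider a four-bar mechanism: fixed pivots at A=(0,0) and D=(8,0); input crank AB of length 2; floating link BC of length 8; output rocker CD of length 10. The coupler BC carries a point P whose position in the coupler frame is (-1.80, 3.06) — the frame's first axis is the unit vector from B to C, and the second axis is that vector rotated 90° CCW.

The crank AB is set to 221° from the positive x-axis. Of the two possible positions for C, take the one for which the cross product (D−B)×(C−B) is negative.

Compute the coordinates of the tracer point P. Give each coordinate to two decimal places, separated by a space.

A=(0,0), D=(8.00,0)
B = A + 2.00·(cos221°, sin221°) = (-1.5094, -1.3121)
|BD| = 9.5995
circle(B,8.00) ∩ circle(D,10.00): a=2.9247, h=7.4462
  candidates: C₊=(0.3700,6.4640) cross=71.480; C₋=(2.4056,-8.2887) cross=-71.480
  mode - wants cross < 0 → take C=(2.4056,-8.2887) (cross=-71.480)
ex = (C−B)/|BC| = (0.4894,-0.8721); ey = (0.8721,0.4894)
P = B + -1.80·ex + 3.06·ey = (0.2782,1.7551)

0.28 1.76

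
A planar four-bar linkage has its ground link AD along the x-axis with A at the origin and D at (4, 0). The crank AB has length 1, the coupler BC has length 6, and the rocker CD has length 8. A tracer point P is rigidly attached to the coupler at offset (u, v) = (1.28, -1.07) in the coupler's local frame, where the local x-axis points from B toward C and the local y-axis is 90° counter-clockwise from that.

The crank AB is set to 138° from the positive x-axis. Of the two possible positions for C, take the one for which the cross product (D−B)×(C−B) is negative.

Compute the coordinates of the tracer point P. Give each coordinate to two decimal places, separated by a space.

-2.07 -0.34

A=(0,0), D=(4.00,0)
B = A + 1.00·(cos138°, sin138°) = (-0.7431, 0.6691)
|BD| = 4.7901
circle(B,6.00) ∩ circle(D,8.00): a=-0.5276, h=5.9768
  candidates: C₊=(-0.4307,6.6610) cross=28.629; C₋=(-2.1005,-5.1753) cross=-28.629
  mode - wants cross < 0 → take C=(-2.1005,-5.1753) (cross=-28.629)
ex = (C−B)/|BC| = (-0.2262,-0.9741); ey = (0.9741,-0.2262)
P = B + 1.28·ex + -1.07·ey = (-2.0750,-0.3356)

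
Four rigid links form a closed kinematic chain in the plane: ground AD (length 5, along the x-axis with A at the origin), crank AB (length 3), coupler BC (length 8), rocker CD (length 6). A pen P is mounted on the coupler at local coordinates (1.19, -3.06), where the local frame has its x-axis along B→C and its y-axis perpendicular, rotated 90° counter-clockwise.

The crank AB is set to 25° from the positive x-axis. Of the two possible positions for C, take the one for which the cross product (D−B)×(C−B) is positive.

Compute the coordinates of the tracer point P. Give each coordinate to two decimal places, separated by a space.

A=(0,0), D=(5.00,0)
B = A + 3.00·(cos25°, sin25°) = (2.7189, 1.2679)
|BD| = 2.6097
circle(B,8.00) ∩ circle(D,6.00): a=6.6694, h=4.4181
  candidates: C₊=(10.6947,1.8894) cross=11.530; C₋=(6.4020,-5.8339) cross=-11.530
  mode + wants cross > 0 → take C=(10.6947,1.8894) (cross=11.530)
ex = (C−B)/|BC| = (0.9970,0.0777); ey = (-0.0777,0.9970)
P = B + 1.19·ex + -3.06·ey = (4.1431,-1.6904)

4.14 -1.69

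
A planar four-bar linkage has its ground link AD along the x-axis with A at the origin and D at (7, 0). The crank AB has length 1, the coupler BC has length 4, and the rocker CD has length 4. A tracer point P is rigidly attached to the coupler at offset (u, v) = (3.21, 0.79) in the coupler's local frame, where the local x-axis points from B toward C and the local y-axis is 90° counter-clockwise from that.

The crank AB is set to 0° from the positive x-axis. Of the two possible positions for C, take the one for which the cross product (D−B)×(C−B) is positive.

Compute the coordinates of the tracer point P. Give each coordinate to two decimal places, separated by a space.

2.88 2.72

A=(0,0), D=(7.00,0)
B = A + 1.00·(cos0°, sin0°) = (1.0000, 0.0000)
|BD| = 6.0000
circle(B,4.00) ∩ circle(D,4.00): a=3.0000, h=2.6458
  candidates: C₊=(4.0000,2.6458) cross=15.875; C₋=(4.0000,-2.6458) cross=-15.875
  mode + wants cross > 0 → take C=(4.0000,2.6458) (cross=15.875)
ex = (C−B)/|BC| = (0.7500,0.6614); ey = (-0.6614,0.7500)
P = B + 3.21·ex + 0.79·ey = (2.8850,2.7157)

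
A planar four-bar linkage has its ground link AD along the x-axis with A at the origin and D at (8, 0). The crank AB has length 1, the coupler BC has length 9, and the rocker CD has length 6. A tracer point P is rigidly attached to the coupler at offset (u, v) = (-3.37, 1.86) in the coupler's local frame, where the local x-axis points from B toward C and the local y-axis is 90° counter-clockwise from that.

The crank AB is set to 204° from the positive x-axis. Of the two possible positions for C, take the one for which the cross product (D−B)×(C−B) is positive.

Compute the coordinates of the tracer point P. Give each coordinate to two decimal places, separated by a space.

A=(0,0), D=(8.00,0)
B = A + 1.00·(cos204°, sin204°) = (-0.9135, -0.4067)
|BD| = 8.9228
circle(B,9.00) ∩ circle(D,6.00): a=6.9830, h=5.6778
  candidates: C₊=(5.8034,5.5835) cross=50.662; C₋=(6.3210,-5.7603) cross=-50.662
  mode + wants cross > 0 → take C=(5.8034,5.5835) (cross=50.662)
ex = (C−B)/|BC| = (0.7463,0.6656); ey = (-0.6656,0.7463)
P = B + -3.37·ex + 1.86·ey = (-4.6666,-1.2616)

-4.67 -1.26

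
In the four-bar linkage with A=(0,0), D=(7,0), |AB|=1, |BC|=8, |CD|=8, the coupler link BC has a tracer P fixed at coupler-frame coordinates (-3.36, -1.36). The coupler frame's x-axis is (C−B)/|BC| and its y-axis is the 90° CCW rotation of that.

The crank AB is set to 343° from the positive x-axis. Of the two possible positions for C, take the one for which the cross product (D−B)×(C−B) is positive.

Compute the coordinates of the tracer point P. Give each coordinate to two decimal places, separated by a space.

A=(0,0), D=(7.00,0)
B = A + 1.00·(cos343°, sin343°) = (0.9563, -0.2924)
|BD| = 6.0508
circle(B,8.00) ∩ circle(D,8.00): a=3.0254, h=7.4059
  candidates: C₊=(3.6203,7.2510) cross=44.811; C₋=(4.3360,-7.5434) cross=-44.811
  mode + wants cross > 0 → take C=(3.6203,7.2510) (cross=44.811)
ex = (C−B)/|BC| = (0.3330,0.9429); ey = (-0.9429,0.3330)
P = B + -3.36·ex + -1.36·ey = (1.1198,-3.9135)

1.12 -3.91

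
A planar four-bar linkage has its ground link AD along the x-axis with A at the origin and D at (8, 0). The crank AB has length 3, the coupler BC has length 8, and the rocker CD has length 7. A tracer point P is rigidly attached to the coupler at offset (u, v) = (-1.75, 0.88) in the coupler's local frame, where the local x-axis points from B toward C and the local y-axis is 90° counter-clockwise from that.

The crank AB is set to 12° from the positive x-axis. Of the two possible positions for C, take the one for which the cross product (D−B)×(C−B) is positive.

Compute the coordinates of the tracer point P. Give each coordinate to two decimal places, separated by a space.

A=(0,0), D=(8.00,0)
B = A + 3.00·(cos12°, sin12°) = (2.9344, 0.6237)
|BD| = 5.1038
circle(B,8.00) ∩ circle(D,7.00): a=4.0214, h=6.9158
  candidates: C₊=(7.7709,6.9962) cross=35.297; C₋=(6.0805,-6.7317) cross=-35.297
  mode + wants cross > 0 → take C=(7.7709,6.9962) (cross=35.297)
ex = (C−B)/|BC| = (0.6046,0.7966); ey = (-0.7966,0.6046)
P = B + -1.75·ex + 0.88·ey = (1.1755,-0.2382)

1.18 -0.24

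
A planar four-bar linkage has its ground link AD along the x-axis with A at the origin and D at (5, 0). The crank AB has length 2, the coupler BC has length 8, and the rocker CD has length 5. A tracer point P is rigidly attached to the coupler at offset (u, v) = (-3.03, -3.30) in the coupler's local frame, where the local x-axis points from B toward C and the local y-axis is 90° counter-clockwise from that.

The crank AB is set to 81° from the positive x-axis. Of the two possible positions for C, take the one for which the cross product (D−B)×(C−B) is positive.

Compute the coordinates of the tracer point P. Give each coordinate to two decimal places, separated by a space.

A=(0,0), D=(5.00,0)
B = A + 2.00·(cos81°, sin81°) = (0.3129, 1.9754)
|BD| = 5.0864
circle(B,8.00) ∩ circle(D,5.00): a=6.3770, h=4.8306
  candidates: C₊=(8.0653,3.9502) cross=24.570; C₋=(4.3132,-4.9526) cross=-24.570
  mode + wants cross > 0 → take C=(8.0653,3.9502) (cross=24.570)
ex = (C−B)/|BC| = (0.9691,0.2469); ey = (-0.2469,0.9691)
P = B + -3.03·ex + -3.30·ey = (-1.8088,-1.9705)

-1.81 -1.97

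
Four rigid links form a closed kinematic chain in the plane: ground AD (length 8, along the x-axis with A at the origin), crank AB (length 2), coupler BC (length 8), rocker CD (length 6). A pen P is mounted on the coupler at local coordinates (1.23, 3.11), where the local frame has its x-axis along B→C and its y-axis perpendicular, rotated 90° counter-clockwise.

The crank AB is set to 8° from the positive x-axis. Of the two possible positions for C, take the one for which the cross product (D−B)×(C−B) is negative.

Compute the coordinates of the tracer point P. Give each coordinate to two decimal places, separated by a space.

5.17 1.29

A=(0,0), D=(8.00,0)
B = A + 2.00·(cos8°, sin8°) = (1.9805, 0.2783)
|BD| = 6.0259
circle(B,8.00) ∩ circle(D,6.00): a=5.3363, h=5.9602
  candidates: C₊=(7.5864,5.9857) cross=35.916; C₋=(7.0358,-5.9220) cross=-35.916
  mode - wants cross < 0 → take C=(7.0358,-5.9220) (cross=-35.916)
ex = (C−B)/|BC| = (0.6319,-0.7750); ey = (0.7750,0.6319)
P = B + 1.23·ex + 3.11·ey = (5.1682,1.2903)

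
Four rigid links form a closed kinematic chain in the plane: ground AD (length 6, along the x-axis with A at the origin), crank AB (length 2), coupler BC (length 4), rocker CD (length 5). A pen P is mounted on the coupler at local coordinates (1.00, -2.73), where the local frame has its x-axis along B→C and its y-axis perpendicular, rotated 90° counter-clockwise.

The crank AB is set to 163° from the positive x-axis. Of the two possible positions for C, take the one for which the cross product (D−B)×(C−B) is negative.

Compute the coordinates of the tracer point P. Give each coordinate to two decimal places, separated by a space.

-2.71 -2.21

A=(0,0), D=(6.00,0)
B = A + 2.00·(cos163°, sin163°) = (-1.9126, 0.5847)
|BD| = 7.9342
circle(B,4.00) ∩ circle(D,5.00): a=3.3999, h=2.1072
  candidates: C₊=(1.6334,2.4357) cross=16.719; C₋=(1.3228,-1.7673) cross=-16.719
  mode - wants cross < 0 → take C=(1.3228,-1.7673) (cross=-16.719)
ex = (C−B)/|BC| = (0.8088,-0.5880); ey = (0.5880,0.8088)
P = B + 1.00·ex + -2.73·ey = (-2.7091,-2.2114)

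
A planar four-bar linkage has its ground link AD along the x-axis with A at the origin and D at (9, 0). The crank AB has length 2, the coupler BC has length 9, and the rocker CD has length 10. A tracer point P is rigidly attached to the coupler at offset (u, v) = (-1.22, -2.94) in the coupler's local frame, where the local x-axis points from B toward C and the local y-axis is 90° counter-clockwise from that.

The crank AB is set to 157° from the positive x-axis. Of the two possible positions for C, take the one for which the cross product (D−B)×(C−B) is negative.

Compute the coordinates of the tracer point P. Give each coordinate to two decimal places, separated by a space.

-5.02 0.57

A=(0,0), D=(9.00,0)
B = A + 2.00·(cos157°, sin157°) = (-1.8410, 0.7815)
|BD| = 10.8691
circle(B,9.00) ∩ circle(D,10.00): a=4.5605, h=7.7590
  candidates: C₊=(3.2656,8.1925) cross=84.333; C₋=(2.1499,-7.2853) cross=-84.333
  mode - wants cross < 0 → take C=(2.1499,-7.2853) (cross=-84.333)
ex = (C−B)/|BC| = (0.4434,-0.8963); ey = (0.8963,0.4434)
P = B + -1.22·ex + -2.94·ey = (-5.0171,0.5713)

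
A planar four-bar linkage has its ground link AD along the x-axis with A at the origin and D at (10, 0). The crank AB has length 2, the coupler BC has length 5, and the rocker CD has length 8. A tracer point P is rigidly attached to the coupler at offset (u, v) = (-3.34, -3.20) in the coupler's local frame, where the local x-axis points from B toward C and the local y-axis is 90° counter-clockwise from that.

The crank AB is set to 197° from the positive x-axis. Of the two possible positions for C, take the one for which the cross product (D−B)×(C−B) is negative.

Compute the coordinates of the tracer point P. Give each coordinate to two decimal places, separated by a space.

A=(0,0), D=(10.00,0)
B = A + 2.00·(cos197°, sin197°) = (-1.9126, -0.5847)
|BD| = 11.9270
circle(B,5.00) ∩ circle(D,8.00): a=4.3285, h=2.5028
  candidates: C₊=(2.2880,2.1272) cross=29.850; C₋=(2.5334,-2.8723) cross=-29.850
  mode - wants cross < 0 → take C=(2.5334,-2.8723) (cross=-29.850)
ex = (C−B)/|BC| = (0.8892,-0.4575); ey = (0.4575,0.8892)
P = B + -3.34·ex + -3.20·ey = (-6.3466,-1.9021)

-6.35 -1.90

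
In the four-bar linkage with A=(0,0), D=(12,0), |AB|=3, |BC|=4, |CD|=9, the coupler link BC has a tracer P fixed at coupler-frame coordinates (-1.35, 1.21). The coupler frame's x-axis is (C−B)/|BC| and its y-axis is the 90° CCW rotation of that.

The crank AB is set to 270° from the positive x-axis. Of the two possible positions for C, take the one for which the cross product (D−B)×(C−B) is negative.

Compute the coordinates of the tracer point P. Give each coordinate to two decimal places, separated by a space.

-1.04 -1.51

A=(0,0), D=(12.00,0)
B = A + 3.00·(cos270°, sin270°) = (-0.0000, -3.0000)
|BD| = 12.3693
circle(B,4.00) ∩ circle(D,9.00): a=3.5572, h=1.8293
  candidates: C₊=(3.0073,-0.3626) cross=22.627; C₋=(3.8947,-3.9120) cross=-22.627
  mode - wants cross < 0 → take C=(3.8947,-3.9120) (cross=-22.627)
ex = (C−B)/|BC| = (0.9737,-0.2280); ey = (0.2280,0.9737)
P = B + -1.35·ex + 1.21·ey = (-1.0386,-1.5141)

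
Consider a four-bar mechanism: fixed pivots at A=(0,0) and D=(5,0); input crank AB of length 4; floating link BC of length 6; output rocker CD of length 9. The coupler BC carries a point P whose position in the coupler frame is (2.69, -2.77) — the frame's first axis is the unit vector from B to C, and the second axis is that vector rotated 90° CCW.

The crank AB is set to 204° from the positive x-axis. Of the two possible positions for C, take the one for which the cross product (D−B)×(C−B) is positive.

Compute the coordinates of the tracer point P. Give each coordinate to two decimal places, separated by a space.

A=(0,0), D=(5.00,0)
B = A + 4.00·(cos204°, sin204°) = (-3.6542, -1.6269)
|BD| = 8.8058
circle(B,6.00) ∩ circle(D,9.00): a=1.8478, h=5.7084
  candidates: C₊=(-2.8929,4.3246) cross=50.267; C₋=(-0.7836,-6.8957) cross=-50.267
  mode + wants cross > 0 → take C=(-2.8929,4.3246) (cross=50.267)
ex = (C−B)/|BC| = (0.1269,0.9919); ey = (-0.9919,0.1269)
P = B + 2.69·ex + -2.77·ey = (-0.5653,0.6899)

-0.57 0.69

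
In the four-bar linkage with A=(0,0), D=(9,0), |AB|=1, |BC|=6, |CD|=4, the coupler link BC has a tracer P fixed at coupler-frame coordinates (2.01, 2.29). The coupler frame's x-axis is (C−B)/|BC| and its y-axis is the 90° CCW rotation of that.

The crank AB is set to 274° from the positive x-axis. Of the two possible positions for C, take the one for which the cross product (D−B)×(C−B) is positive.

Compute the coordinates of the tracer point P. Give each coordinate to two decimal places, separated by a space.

0.81 1.96

A=(0,0), D=(9.00,0)
B = A + 1.00·(cos274°, sin274°) = (0.0698, -0.9976)
|BD| = 8.9858
circle(B,6.00) ∩ circle(D,4.00): a=5.6058, h=2.1390
  candidates: C₊=(5.4034,1.7506) cross=19.221; C₋=(5.8783,-2.5010) cross=-19.221
  mode + wants cross > 0 → take C=(5.4034,1.7506) (cross=19.221)
ex = (C−B)/|BC| = (0.8889,0.4580); ey = (-0.4580,0.8889)
P = B + 2.01·ex + 2.29·ey = (0.8077,1.9587)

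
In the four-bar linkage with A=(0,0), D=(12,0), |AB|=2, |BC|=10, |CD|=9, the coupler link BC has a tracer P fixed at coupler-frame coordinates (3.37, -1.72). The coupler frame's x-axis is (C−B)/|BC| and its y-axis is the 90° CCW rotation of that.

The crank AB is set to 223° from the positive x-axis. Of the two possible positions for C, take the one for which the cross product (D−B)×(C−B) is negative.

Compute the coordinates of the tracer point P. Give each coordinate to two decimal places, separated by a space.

A=(0,0), D=(12.00,0)
B = A + 2.00·(cos223°, sin223°) = (-1.4627, -1.3640)
|BD| = 13.5316
circle(B,10.00) ∩ circle(D,9.00): a=7.4679, h=6.6506
  candidates: C₊=(5.2967,6.0055) cross=89.994; C₋=(6.6375,-7.2280) cross=-89.994
  mode - wants cross < 0 → take C=(6.6375,-7.2280) (cross=-89.994)
ex = (C−B)/|BC| = (0.8100,-0.5864); ey = (0.5864,0.8100)
P = B + 3.37·ex + -1.72·ey = (0.2585,-4.7334)

0.26 -4.73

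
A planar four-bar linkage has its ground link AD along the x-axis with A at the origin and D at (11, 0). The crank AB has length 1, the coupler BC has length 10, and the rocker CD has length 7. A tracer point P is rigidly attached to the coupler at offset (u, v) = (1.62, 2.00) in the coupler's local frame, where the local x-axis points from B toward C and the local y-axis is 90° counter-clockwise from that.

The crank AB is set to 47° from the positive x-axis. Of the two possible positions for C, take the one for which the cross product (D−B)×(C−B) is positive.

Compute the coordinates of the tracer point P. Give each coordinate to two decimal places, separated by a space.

A=(0,0), D=(11.00,0)
B = A + 1.00·(cos47°, sin47°) = (0.6820, 0.7314)
|BD| = 10.3439
circle(B,10.00) ∩ circle(D,7.00): a=7.6372, h=6.4555
  candidates: C₊=(8.7565,6.6307) cross=66.775; C₋=(7.8436,-6.2480) cross=-66.775
  mode + wants cross > 0 → take C=(8.7565,6.6307) (cross=66.775)
ex = (C−B)/|BC| = (0.8074,0.5899); ey = (-0.5899,0.8074)
P = B + 1.62·ex + 2.00·ey = (0.8102,3.3020)

0.81 3.30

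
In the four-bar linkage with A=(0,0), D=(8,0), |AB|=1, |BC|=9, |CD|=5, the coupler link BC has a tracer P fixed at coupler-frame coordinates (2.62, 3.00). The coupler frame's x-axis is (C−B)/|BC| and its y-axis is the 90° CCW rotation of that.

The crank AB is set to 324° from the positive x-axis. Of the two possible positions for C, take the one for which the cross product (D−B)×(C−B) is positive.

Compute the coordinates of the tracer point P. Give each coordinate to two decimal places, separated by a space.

1.00 3.39

A=(0,0), D=(8.00,0)
B = A + 1.00·(cos324°, sin324°) = (0.8090, -0.5878)
|BD| = 7.2150
circle(B,9.00) ∩ circle(D,5.00): a=7.4883, h=4.9925
  candidates: C₊=(7.8657,4.9982) cross=36.021; C₋=(8.6792,-4.9537) cross=-36.021
  mode + wants cross > 0 → take C=(7.8657,4.9982) (cross=36.021)
ex = (C−B)/|BC| = (0.7841,0.6207); ey = (-0.6207,0.7841)
P = B + 2.62·ex + 3.00·ey = (1.0013,3.3906)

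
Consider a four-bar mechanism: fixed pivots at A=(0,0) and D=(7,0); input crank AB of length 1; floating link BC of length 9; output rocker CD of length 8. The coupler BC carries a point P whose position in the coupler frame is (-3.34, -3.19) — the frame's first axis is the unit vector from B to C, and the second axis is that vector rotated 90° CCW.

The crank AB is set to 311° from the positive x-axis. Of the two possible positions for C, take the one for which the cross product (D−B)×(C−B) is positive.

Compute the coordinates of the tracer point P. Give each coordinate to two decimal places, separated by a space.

2.26 -5.09

A=(0,0), D=(7.00,0)
B = A + 1.00·(cos311°, sin311°) = (0.6561, -0.7547)
|BD| = 6.3887
circle(B,9.00) ∩ circle(D,8.00): a=4.5248, h=7.7798
  candidates: C₊=(4.2301,7.5052) cross=49.703; C₋=(6.0682,-7.9456) cross=-49.703
  mode + wants cross > 0 → take C=(4.2301,7.5052) (cross=49.703)
ex = (C−B)/|BC| = (0.3971,0.9178); ey = (-0.9178,0.3971)
P = B + -3.34·ex + -3.19·ey = (2.2574,-5.0869)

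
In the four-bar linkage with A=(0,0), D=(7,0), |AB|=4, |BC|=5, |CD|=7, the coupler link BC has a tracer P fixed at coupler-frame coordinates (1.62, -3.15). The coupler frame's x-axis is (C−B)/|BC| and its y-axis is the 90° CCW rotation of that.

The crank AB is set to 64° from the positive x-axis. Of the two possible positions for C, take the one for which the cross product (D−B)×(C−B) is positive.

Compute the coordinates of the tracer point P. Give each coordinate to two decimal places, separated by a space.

A=(0,0), D=(7.00,0)
B = A + 4.00·(cos64°, sin64°) = (1.7535, 3.5952)
|BD| = 6.3601
circle(B,5.00) ∩ circle(D,7.00): a=1.2933, h=4.8298
  candidates: C₊=(5.5505,6.8483) cross=30.718; C₋=(0.0902,-1.1201) cross=-30.718
  mode + wants cross > 0 → take C=(5.5505,6.8483) (cross=30.718)
ex = (C−B)/|BC| = (0.7594,0.6506); ey = (-0.6506,0.7594)
P = B + 1.62·ex + -3.15·ey = (5.0332,2.2571)

5.03 2.26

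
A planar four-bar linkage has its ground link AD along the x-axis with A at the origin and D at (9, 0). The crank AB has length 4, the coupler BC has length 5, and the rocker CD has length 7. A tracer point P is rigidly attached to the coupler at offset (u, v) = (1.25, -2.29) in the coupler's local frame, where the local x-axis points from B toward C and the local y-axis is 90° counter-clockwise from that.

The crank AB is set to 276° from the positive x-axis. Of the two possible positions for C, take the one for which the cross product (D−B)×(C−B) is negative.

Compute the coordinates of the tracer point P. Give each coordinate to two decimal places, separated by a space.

0.75 -6.57

A=(0,0), D=(9.00,0)
B = A + 4.00·(cos276°, sin276°) = (0.4181, -3.9781)
|BD| = 9.4591
circle(B,5.00) ∩ circle(D,7.00): a=3.4609, h=3.6086
  candidates: C₊=(2.0404,0.7514) cross=34.134; C₋=(5.0757,-5.7965) cross=-34.134
  mode - wants cross < 0 → take C=(5.0757,-5.7965) (cross=-34.134)
ex = (C−B)/|BC| = (0.9315,-0.3637); ey = (0.3637,0.9315)
P = B + 1.25·ex + -2.29·ey = (0.7497,-6.5659)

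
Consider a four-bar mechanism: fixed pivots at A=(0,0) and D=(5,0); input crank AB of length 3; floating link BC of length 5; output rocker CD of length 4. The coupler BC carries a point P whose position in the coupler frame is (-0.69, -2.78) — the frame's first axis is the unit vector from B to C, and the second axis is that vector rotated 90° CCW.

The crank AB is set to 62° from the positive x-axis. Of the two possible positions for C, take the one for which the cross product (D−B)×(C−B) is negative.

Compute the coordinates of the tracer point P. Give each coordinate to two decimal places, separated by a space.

A=(0,0), D=(5.00,0)
B = A + 3.00·(cos62°, sin62°) = (1.4084, 2.6488)
|BD| = 4.4627
circle(B,5.00) ∩ circle(D,4.00): a=3.2397, h=3.8084
  candidates: C₊=(6.2762,3.7909) cross=16.996; C₋=(1.7552,-2.3391) cross=-16.996
  mode - wants cross < 0 → take C=(1.7552,-2.3391) (cross=-16.996)
ex = (C−B)/|BC| = (0.0694,-0.9976); ey = (0.9976,0.0694)
P = B + -0.69·ex + -2.78·ey = (-1.4127,3.1444)

-1.41 3.14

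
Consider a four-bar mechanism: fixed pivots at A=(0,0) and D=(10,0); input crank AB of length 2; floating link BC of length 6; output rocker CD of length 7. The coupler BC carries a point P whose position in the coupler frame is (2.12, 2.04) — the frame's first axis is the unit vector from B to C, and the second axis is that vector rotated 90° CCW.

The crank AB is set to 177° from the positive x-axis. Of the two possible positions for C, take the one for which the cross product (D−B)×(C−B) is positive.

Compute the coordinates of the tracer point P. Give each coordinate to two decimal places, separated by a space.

-0.89 2.83

A=(0,0), D=(10.00,0)
B = A + 2.00·(cos177°, sin177°) = (-1.9973, 0.1047)
|BD| = 11.9977
circle(B,6.00) ∩ circle(D,7.00): a=5.4571, h=2.4940
  candidates: C₊=(3.4814,2.5510) cross=29.923; C₋=(3.4379,-2.4369) cross=-29.923
  mode + wants cross > 0 → take C=(3.4814,2.5510) (cross=29.923)
ex = (C−B)/|BC| = (0.9131,0.4077); ey = (-0.4077,0.9131)
P = B + 2.12·ex + 2.04·ey = (-0.8932,2.8318)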